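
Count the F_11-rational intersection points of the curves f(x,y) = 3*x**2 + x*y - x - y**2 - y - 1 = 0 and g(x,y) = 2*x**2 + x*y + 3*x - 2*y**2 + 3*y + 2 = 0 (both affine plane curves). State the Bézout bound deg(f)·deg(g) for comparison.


Common zeros: ∅; count = 0; Bézout bound = 4.

deg(f) = 2, deg(g) = 2, so Bézout bound = 4.
Scan x ∈ F_11. For each x, list the y ∈ F_11 with f(x, y) ≡ 0 and those with g(x, y) ≡ 0 (mod 11); the common zeros in that column are the intersection.
  x = 0: f ≡ 0 at y ∈ ∅; g ≡ 0 at y ∈ {2, 5}; common: ∅.
  x = 1: f ≡ 0 at y ∈ {1, 10}; g ≡ 0 at y ∈ ∅; common: ∅.
  x = 2: f ≡ 0 at y ∈ {5, 7}; g ≡ 0 at y ∈ ∅; common: ∅.
  x = 3: f ≡ 0 at y ∈ ∅; g ≡ 0 at y ∈ {1, 2}; common: ∅.
  x = 4: f ≡ 0 at y ∈ {5, 9}; g ≡ 0 at y ∈ ∅; common: ∅.
  x = 5: f ≡ 0 at y ∈ ∅; g ≡ 0 at y ∈ ∅; common: ∅.
  x = 6: f ≡ 0 at y ∈ {8}; g ≡ 0 at y ∈ {1, 9}; common: ∅.
  x = 7: f ≡ 0 at y ∈ {7, 10}; g ≡ 0 at y ∈ {0, 5}; common: ∅.
  x = 8: f ≡ 0 at y ∈ {9}; g ≡ 0 at y ∈ {0}; common: ∅.
  x = 9: f ≡ 0 at y ∈ ∅; g ≡ 0 at y ∈ {3}; common: ∅.
  x = 10: f ≡ 0 at y ∈ {1, 8}; g ≡ 0 at y ∈ {3, 9}; common: ∅.
Collecting: common zeros = ∅, so the count is 0.
Comparison with the Bézout bound: 0 ≤ 4 = deg(f)·deg(g), as expected for curves with no common component (the affine F_11-count falls short of the bound because intersections may lie at infinity, over extension fields, or carry multiplicity).


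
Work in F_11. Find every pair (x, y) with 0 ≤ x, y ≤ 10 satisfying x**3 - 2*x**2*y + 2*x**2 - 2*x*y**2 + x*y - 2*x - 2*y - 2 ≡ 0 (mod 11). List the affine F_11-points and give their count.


Affine F_11-points: {(0, 10), (1, 5), (1, 10), (2, 2), (2, 7), (3, 5), (4, 5), (6, 10), (8, 1)}; count = 9.

For each of the 121 pairs (x, y) ∈ F_11², evaluate f(x, y) mod 11. Record the zeros.
  x = 0: [0↦9, 1↦7, 2↦5, 3↦3, 4↦1, 5↦10, 6↦8, 7↦6, 8↦4, 9↦2, 10↦0]  zeros at y ∈ {10}
  x = 1: [0↦10, 1↦5, 2↦7, 3↦5, 4↦10, 5↦0, 6↦8, 7↦1, 8↦1, 9↦8, 10↦0]  zeros at y ∈ {5, 10}
  x = 2: [0↦10, 1↦9, 2↦0, 3↦5, 4↦2, 5↦2, 6↦5, 7↦0, 8↦9, 9↦10, 10↦3]  zeros at y ∈ {2, 7}
  x = 3: [0↦4, 1↦3, 2↦1, 3↦9, 4↦5, 5↦0, 6↦5, 7↦9, 8↦1, 9↦3, 10↦4]  zeros at y ∈ {5}
  x = 4: [0↦9, 1↦4, 2↦5, 3↦1, 4↦3, 5↦0, 6↦3, 7↦1, 8↦5, 9↦4, 10↦9]  zeros at y ∈ {5}
  x = 5: [0↦9, 1↦7, 2↦7, 3↦9, 4↦2, 5↦8, 6↦5, 7↦4, 8↦5, 9↦8, 10↦2]  zeros at y ∈ ∅
  x = 6: [0↦10, 1↦7, 2↦2, 3↦6, 4↦8, 5↦8, 6↦6, 7↦2, 8↦7, 9↦10, 10↦0]  zeros at y ∈ {10}
  x = 7: [0↦7, 1↦10, 2↦7, 3↦9, 4↦5, 5↦6, 6↦1, 7↦1, 8↦6, 9↦5, 10↦9]  zeros at y ∈ ∅
  x = 8: [0↦6, 1↦0, 2↦6, 3↦2, 4↦10, 5↦8, 6↦7, 7↦7, 8↦8, 9↦10, 10↦2]  zeros at y ∈ {1}
  x = 9: [0↦2, 1↦5, 2↦5, 3↦2, 4↦7, 5↦9, 6↦8, 7↦4, 8↦8, 9↦9, 10↦7]  zeros at y ∈ ∅
  x = 10: [0↦1, 1↦9, 2↦10, 3↦4, 4↦2, 5↦4, 6↦10, 7↦9, 8↦1, 9↦8, 10↦8]  zeros at y ∈ ∅
Collecting zeros: affine points = {(0, 10), (1, 5), (1, 10), (2, 2), (2, 7), (3, 5), (4, 5), (6, 10), (8, 1)}.
Total count |C(F_11)_aff| = 9.


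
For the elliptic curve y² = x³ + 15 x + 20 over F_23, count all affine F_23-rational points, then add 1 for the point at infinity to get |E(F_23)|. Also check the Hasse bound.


Affine points = {(1, 6), (1, 17), (2, 9), (2, 14), (3, 0), (4, 11), (4, 12), (5, 6), (5, 17), (6, 2), (6, 21), (7, 10), (7, 13), (8, 10), (8, 13), (15, 3), (15, 20), (16, 3), (16, 20), (17, 6), (17, 17), (18, 2), (18, 21), (22, 2), (22, 21)}; affine count = 25; |E(F_23)| = 26.

Discriminant check: Δ ∝ 4a³ + 27b² = 4·15³ + 27·20² = 4·3375 + 27·400 ≡ 12 (mod 23). Nonzero ⇒ E is nonsingular.
For each x ∈ F_23, compute rhs = x³ + 15·x + 20 mod 23, then count y ∈ F_23 with y² ≡ rhs.
  x = 0: rhs = 20, matching y values: none (0 points).
  x = 1: rhs = 13, matching y values: 6, 17 (2 points).
  x = 2: rhs = 12, matching y values: 9, 14 (2 points).
  x = 3: rhs = 0, matching y values: 0 (1 points).
  x = 4: rhs = 6, matching y values: 11, 12 (2 points).
  x = 5: rhs = 13, matching y values: 6, 17 (2 points).
  x = 6: rhs = 4, matching y values: 2, 21 (2 points).
  x = 7: rhs = 8, matching y values: 10, 13 (2 points).
  x = 8: rhs = 8, matching y values: 10, 13 (2 points).
  x = 9: rhs = 10, matching y values: none (0 points).
  x = 10: rhs = 20, matching y values: none (0 points).
  x = 11: rhs = 21, matching y values: none (0 points).
  x = 12: rhs = 19, matching y values: none (0 points).
  x = 13: rhs = 20, matching y values: none (0 points).
  x = 14: rhs = 7, matching y values: none (0 points).
  x = 15: rhs = 9, matching y values: 3, 20 (2 points).
  x = 16: rhs = 9, matching y values: 3, 20 (2 points).
  x = 17: rhs = 13, matching y values: 6, 17 (2 points).
  x = 18: rhs = 4, matching y values: 2, 21 (2 points).
  x = 19: rhs = 11, matching y values: none (0 points).
  x = 20: rhs = 17, matching y values: none (0 points).
  x = 21: rhs = 5, matching y values: none (0 points).
  x = 22: rhs = 4, matching y values: 2, 21 (2 points).
Total affine count: 25.
Full point count |E(F_23)| = 25 + 1 = 26.
Hasse bound: |26 − (23+1)| = |2| = 2 ≤ 2√23 ≈ 9.5917 ✓.


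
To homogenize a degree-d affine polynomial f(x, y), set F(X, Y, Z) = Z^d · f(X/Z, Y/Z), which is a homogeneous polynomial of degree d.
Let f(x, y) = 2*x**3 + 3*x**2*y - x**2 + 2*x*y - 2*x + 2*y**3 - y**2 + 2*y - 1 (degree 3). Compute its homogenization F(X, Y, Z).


F(X, Y, Z) = 2*X**3 + 3*X**2*Y - X**2*Z + 2*X*Y*Z - 2*X*Z**2 + 2*Y**3 - Y**2*Z + 2*Y*Z**2 - Z**3

deg(f) = 3.
Substitute x = X/Z, y = Y/Z into f, then multiply by Z^3.
  monomial 2·x^3·y^0 ↦ 2·X^3·Y^0·Z^0.
  monomial 3·x^2·y^1 ↦ 3·X^2·Y^1·Z^0.
  monomial -1·x^2·y^0 ↦ -1·X^2·Y^0·Z^1.
  monomial 2·x^1·y^1 ↦ 2·X^1·Y^1·Z^1.
  monomial -2·x^1·y^0 ↦ -2·X^1·Y^0·Z^2.
  monomial 2·x^0·y^3 ↦ 2·X^0·Y^3·Z^0.
  monomial -1·x^0·y^2 ↦ -1·X^0·Y^2·Z^1.
  monomial 2·x^0·y^1 ↦ 2·X^0·Y^1·Z^2.
  monomial -1·x^0·y^0 ↦ -1·X^0·Y^0·Z^3.
Collecting: F(X, Y, Z) = 2*X**3 + 3*X**2*Y - X**2*Z + 2*X*Y*Z - 2*X*Z**2 + 2*Y**3 - Y**2*Z + 2*Y*Z**2 - Z**3.


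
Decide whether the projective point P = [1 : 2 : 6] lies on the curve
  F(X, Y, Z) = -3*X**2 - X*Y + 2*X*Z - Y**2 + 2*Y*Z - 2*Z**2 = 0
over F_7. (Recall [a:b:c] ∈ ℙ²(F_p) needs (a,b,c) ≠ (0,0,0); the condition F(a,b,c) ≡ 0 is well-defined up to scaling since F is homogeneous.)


F(1,2,6) ≡ 4 (mod 7); P is NOT on the curve.

Evaluate F(1, 2, 6) term-by-term (mod 7).
  -3*X**2 ↦ -3·1·1·1 = -3
  -X*Y ↦ -1·1·2·1 = -2
  2*X*Z ↦ 2·1·1·6 = 12
  -Y**2 ↦ -1·1·4·1 = -4
  2*Y*Z ↦ 2·1·2·6 = 24
  -2*Z**2 ↦ -2·1·1·36 = -72
Sum: F(1, 2, 6) = (-3) + (-2) + (12) + (-4) + (24) + (-72) = -45.
Reducing mod 7: -45 ≡ 4 (mod 7).
Since F(a, b, c) ≡ 4 ≠ 0 (mod 7), P does NOT lie on the curve.


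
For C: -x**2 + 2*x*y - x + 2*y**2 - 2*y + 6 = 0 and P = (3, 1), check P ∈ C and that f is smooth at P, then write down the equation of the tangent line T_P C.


Tangent line at P: -5*x + 8*y + 7 = 0.

Step 1: f(3, 1) = 0, so P lies on C.
Step 2: partial derivatives
  f_x(x, y) = -2*x + 2*y - 1, f_y(x, y) = 2*x + 4*y - 2.
  f_x(P) = -5, f_y(P) = 8 (gradient nonzero, so P is smooth).
Step 3: tangent line at P: -5·(x − 3) + 8·(y − 1) = 0.
Expanding: -5*x + 8*y + 7 = 0.


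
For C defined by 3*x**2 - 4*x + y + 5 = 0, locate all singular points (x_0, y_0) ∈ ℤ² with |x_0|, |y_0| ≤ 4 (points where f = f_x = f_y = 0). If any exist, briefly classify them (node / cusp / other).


No singular points in the scanned grid; C is smooth there.

Compute partial derivatives:
  f_x = 6*x - 4.
  f_y = 1.
f_y = 1 is a nonzero constant, so f_y never vanishes: no point (x, y) can satisfy f = f_x = f_y = 0. In particular no (x, y) ∈ {−4, ..., 4}² is singular; the curve is smooth.


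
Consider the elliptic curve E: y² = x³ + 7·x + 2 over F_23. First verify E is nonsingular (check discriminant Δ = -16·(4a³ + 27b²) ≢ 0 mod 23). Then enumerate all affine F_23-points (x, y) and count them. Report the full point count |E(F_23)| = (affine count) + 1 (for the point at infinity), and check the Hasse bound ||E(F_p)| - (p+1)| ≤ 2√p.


Affine points = {(0, 5), (0, 18), (2, 1), (2, 22), (3, 2), (3, 21), (4, 5), (4, 18), (5, 1), (5, 22), (7, 7), (7, 16), (8, 8), (8, 15), (9, 9), (9, 14), (13, 6), (13, 17), (15, 3), (15, 20), (16, 1), (16, 22), (18, 7), (18, 16), (19, 5), (19, 18), (20, 0), (21, 7), (21, 16)}; affine count = 29; |E(F_23)| = 30.

Discriminant check: Δ ∝ 4a³ + 27b² = 4·7³ + 27·2² = 4·343 + 27·4 ≡ 8 (mod 23). Nonzero ⇒ E is nonsingular.
For each x ∈ F_23, compute rhs = x³ + 7·x + 2 mod 23, then count y ∈ F_23 with y² ≡ rhs.
  x = 0: rhs = 2, matching y values: 5, 18 (2 points).
  x = 1: rhs = 10, matching y values: none (0 points).
  x = 2: rhs = 1, matching y values: 1, 22 (2 points).
  x = 3: rhs = 4, matching y values: 2, 21 (2 points).
  x = 4: rhs = 2, matching y values: 5, 18 (2 points).
  x = 5: rhs = 1, matching y values: 1, 22 (2 points).
  x = 6: rhs = 7, matching y values: none (0 points).
  x = 7: rhs = 3, matching y values: 7, 16 (2 points).
  x = 8: rhs = 18, matching y values: 8, 15 (2 points).
  x = 9: rhs = 12, matching y values: 9, 14 (2 points).
  x = 10: rhs = 14, matching y values: none (0 points).
  x = 11: rhs = 7, matching y values: none (0 points).
  x = 12: rhs = 20, matching y values: none (0 points).
  x = 13: rhs = 13, matching y values: 6, 17 (2 points).
  x = 14: rhs = 15, matching y values: none (0 points).
  x = 15: rhs = 9, matching y values: 3, 20 (2 points).
  x = 16: rhs = 1, matching y values: 1, 22 (2 points).
  x = 17: rhs = 20, matching y values: none (0 points).
  x = 18: rhs = 3, matching y values: 7, 16 (2 points).
  x = 19: rhs = 2, matching y values: 5, 18 (2 points).
  x = 20: rhs = 0, matching y values: 0 (1 points).
  x = 21: rhs = 3, matching y values: 7, 16 (2 points).
  x = 22: rhs = 17, matching y values: none (0 points).
Total affine count: 29.
Full point count |E(F_23)| = 29 + 1 = 30.
Hasse bound: |30 − (23+1)| = |6| = 6 ≤ 2√23 ≈ 9.5917 ✓.


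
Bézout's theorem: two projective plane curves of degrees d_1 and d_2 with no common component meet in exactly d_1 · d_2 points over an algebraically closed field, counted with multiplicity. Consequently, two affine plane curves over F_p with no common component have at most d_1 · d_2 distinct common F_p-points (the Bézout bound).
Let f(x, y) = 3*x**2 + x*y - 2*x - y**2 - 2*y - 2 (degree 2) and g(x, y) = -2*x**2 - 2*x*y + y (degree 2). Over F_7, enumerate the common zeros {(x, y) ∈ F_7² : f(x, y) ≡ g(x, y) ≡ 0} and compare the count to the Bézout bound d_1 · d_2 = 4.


Common zeros: {(5, 3)}; count = 1; Bézout bound = 4.

deg(f) = 2, deg(g) = 2, so Bézout bound = 4.
Scan x ∈ F_7. For each x, list the y ∈ F_7 with f(x, y) ≡ 0 and those with g(x, y) ≡ 0 (mod 7); the common zeros in that column are the intersection.
  x = 0: f ≡ 0 at y ∈ ∅; g ≡ 0 at y ∈ {0}; common: ∅.
  x = 1: f ≡ 0 at y ∈ {2, 4}; g ≡ 0 at y ∈ {5}; common: ∅.
  x = 2: f ≡ 0 at y ∈ ∅; g ≡ 0 at y ∈ {2}; common: ∅.
  x = 3: f ≡ 0 at y ∈ {4}; g ≡ 0 at y ∈ {2}; common: ∅.
  x = 4: f ≡ 0 at y ∈ {3, 6}; g ≡ 0 at y ∈ ∅; common: ∅.
  x = 5: f ≡ 0 at y ∈ {0, 3}; g ≡ 0 at y ∈ {3}; common: {3}.
  x = 6: f ≡ 0 at y ∈ {2}; g ≡ 0 at y ∈ {3}; common: ∅.
Collecting: common zeros = {(5, 3)}, so the count is 1.
Comparison with the Bézout bound: 1 ≤ 4 = deg(f)·deg(g), as expected for curves with no common component (the affine F_7-count falls short of the bound because intersections may lie at infinity, over extension fields, or carry multiplicity).


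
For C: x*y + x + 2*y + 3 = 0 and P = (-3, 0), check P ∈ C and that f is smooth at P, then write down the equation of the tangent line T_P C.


Tangent line at P: x - y + 3 = 0.

Step 1: f(-3, 0) = 0, so P lies on C.
Step 2: partial derivatives
  f_x(x, y) = y + 1, f_y(x, y) = x + 2.
  f_x(P) = 1, f_y(P) = -1 (gradient nonzero, so P is smooth).
Step 3: tangent line at P: 1·(x − -3) + -1·(y − 0) = 0.
Expanding: x - y + 3 = 0.


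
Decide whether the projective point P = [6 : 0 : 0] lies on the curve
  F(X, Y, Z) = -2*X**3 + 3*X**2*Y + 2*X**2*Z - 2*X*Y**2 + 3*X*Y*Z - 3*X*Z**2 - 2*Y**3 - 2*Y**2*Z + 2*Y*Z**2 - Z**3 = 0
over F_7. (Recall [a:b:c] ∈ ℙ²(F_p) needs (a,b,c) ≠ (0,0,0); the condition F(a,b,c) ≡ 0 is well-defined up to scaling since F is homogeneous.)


F(6,0,0) ≡ 2 (mod 7); P is NOT on the curve.

Evaluate F(6, 0, 0) term-by-term (mod 7).
  -2*X**3 ↦ -2·216·1·1 = -432
  3*X**2*Y ↦ 3·36·0·1 = 0
  2*X**2*Z ↦ 2·36·1·0 = 0
  -2*X*Y**2 ↦ -2·6·0·1 = 0
  3*X*Y*Z ↦ 3·6·0·0 = 0
  -3*X*Z**2 ↦ -3·6·1·0 = 0
  -2*Y**3 ↦ -2·1·0·1 = 0
  -2*Y**2*Z ↦ -2·1·0·0 = 0
  2*Y*Z**2 ↦ 2·1·0·0 = 0
  -Z**3 ↦ -1·1·1·0 = 0
Sum: F(6, 0, 0) = (-432) + (0) + (0) + (0) + (0) + (0) + (0) + (0) + (0) + (0) = -432.
Reducing mod 7: -432 ≡ 2 (mod 7).
Since F(a, b, c) ≡ 2 ≠ 0 (mod 7), P does NOT lie on the curve.


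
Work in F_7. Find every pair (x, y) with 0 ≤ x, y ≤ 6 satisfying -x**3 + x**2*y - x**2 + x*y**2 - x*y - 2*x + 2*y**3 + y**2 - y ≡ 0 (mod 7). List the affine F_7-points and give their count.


Affine F_7-points: {(0, 0), (0, 4), (0, 6), (2, 2), (3, 0), (3, 2), (3, 3), (4, 1), (5, 1), (5, 4), (5, 6)}; count = 11.

For each of the 49 pairs (x, y) ∈ F_7², evaluate f(x, y) mod 7. Record the zeros.
  x = 0: [0↦0, 1↦2, 2↦4, 3↦4, 4↦0, 5↦4, 6↦0]  zeros at y ∈ {0, 4, 6}
  x = 1: [0↦3, 1↦6, 2↦4, 3↦2, 4↦5, 5↦4, 6↦4]  zeros at y ∈ ∅
  x = 2: [0↦5, 1↦4, 2↦0, 3↦5, 4↦3, 5↦6, 6↦5]  zeros at y ∈ {2}
  x = 3: [0↦0, 1↦4, 2↦0, 3↦0, 4↦2, 5↦4, 6↦4]  zeros at y ∈ {0, 2, 3}
  x = 4: [0↦3, 1↦0, 2↦5, 3↦2, 4↦3, 5↦6, 6↦2]  zeros at y ∈ {1}
  x = 5: [0↦1, 1↦0, 2↦2, 3↦5, 4↦0, 5↦6, 6↦0]  zeros at y ∈ {1, 4, 6}
  x = 6: [0↦2, 1↦5, 2↦6, 3↦3, 4↦1, 5↦5, 6↦6]  zeros at y ∈ ∅
Collecting zeros: affine points = {(0, 0), (0, 4), (0, 6), (2, 2), (3, 0), (3, 2), (3, 3), (4, 1), (5, 1), (5, 4), (5, 6)}.
Total count |C(F_7)_aff| = 11.


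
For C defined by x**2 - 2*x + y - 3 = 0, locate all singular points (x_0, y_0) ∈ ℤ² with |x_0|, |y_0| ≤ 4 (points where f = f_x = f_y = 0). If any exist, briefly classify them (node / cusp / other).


No singular points in the scanned grid; C is smooth there.

Compute partial derivatives:
  f_x = 2*x - 2.
  f_y = 1.
f_y = 1 is a nonzero constant, so f_y never vanishes: no point (x, y) can satisfy f = f_x = f_y = 0. In particular no (x, y) ∈ {−4, ..., 4}² is singular; the curve is smooth.


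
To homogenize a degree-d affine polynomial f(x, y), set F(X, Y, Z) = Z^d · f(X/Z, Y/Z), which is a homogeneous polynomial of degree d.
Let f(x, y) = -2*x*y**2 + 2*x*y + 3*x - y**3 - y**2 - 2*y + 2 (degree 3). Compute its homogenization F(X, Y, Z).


F(X, Y, Z) = -2*X*Y**2 + 2*X*Y*Z + 3*X*Z**2 - Y**3 - Y**2*Z - 2*Y*Z**2 + 2*Z**3

deg(f) = 3.
Substitute x = X/Z, y = Y/Z into f, then multiply by Z^3.
  monomial -2·x^1·y^2 ↦ -2·X^1·Y^2·Z^0.
  monomial 2·x^1·y^1 ↦ 2·X^1·Y^1·Z^1.
  monomial 3·x^1·y^0 ↦ 3·X^1·Y^0·Z^2.
  monomial -1·x^0·y^3 ↦ -1·X^0·Y^3·Z^0.
  monomial -1·x^0·y^2 ↦ -1·X^0·Y^2·Z^1.
  monomial -2·x^0·y^1 ↦ -2·X^0·Y^1·Z^2.
  monomial 2·x^0·y^0 ↦ 2·X^0·Y^0·Z^3.
Collecting: F(X, Y, Z) = -2*X*Y**2 + 2*X*Y*Z + 3*X*Z**2 - Y**3 - Y**2*Z - 2*Y*Z**2 + 2*Z**3.


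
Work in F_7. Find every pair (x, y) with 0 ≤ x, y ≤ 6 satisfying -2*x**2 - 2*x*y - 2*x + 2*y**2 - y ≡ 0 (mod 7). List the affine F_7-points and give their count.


Affine F_7-points: {(0, 0), (0, 4), (2, 2), (2, 4), (4, 3), (4, 5), (6, 0), (6, 3)}; count = 8.

For each of the 49 pairs (x, y) ∈ F_7², evaluate f(x, y) mod 7. Record the zeros.
  x = 0: [0↦0, 1↦1, 2↦6, 3↦1, 4↦0, 5↦3, 6↦3]  zeros at y ∈ {0, 4}
  x = 1: [0↦3, 1↦2, 2↦5, 3↦5, 4↦2, 5↦3, 6↦1]  zeros at y ∈ ∅
  x = 2: [0↦2, 1↦6, 2↦0, 3↦5, 4↦0, 5↦6, 6↦2]  zeros at y ∈ {2, 4}
  x = 3: [0↦4, 1↦6, 2↦5, 3↦1, 4↦1, 5↦5, 6↦6]  zeros at y ∈ ∅
  x = 4: [0↦2, 1↦2, 2↦6, 3↦0, 4↦5, 5↦0, 6↦6]  zeros at y ∈ {3, 5}
  x = 5: [0↦3, 1↦1, 2↦3, 3↦2, 4↦5, 5↦5, 6↦2]  zeros at y ∈ ∅
  x = 6: [0↦0, 1↦3, 2↦3, 3↦0, 4↦1, 5↦6, 6↦1]  zeros at y ∈ {0, 3}
Collecting zeros: affine points = {(0, 0), (0, 4), (2, 2), (2, 4), (4, 3), (4, 5), (6, 0), (6, 3)}.
Total count |C(F_7)_aff| = 8.


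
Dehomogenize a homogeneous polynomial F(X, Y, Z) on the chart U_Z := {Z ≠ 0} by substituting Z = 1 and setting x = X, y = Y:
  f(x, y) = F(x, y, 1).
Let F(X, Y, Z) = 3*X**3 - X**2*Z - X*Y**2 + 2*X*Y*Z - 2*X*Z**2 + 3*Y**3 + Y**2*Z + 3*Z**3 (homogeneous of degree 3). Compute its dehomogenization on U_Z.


f(x, y) = 3*x**3 - x**2 - x*y**2 + 2*x*y - 2*x + 3*y**3 + y**2 + 3

On U_Z we set Z = 1. Each monomial c·X^i·Y^j·Z^k in F becomes c·x^i·y^j·1^k = c·x^i·y^j.
Substituting Z = 1: F(X, Y, 1) = 3*x**3 - x**2 - x*y**2 + 2*x*y - 2*x + 3*y**3 + y**2 + 3.
Note: deg(f) ≤ deg(F) = 3; strict inequality happens when F is divisible by Z (lost terms).


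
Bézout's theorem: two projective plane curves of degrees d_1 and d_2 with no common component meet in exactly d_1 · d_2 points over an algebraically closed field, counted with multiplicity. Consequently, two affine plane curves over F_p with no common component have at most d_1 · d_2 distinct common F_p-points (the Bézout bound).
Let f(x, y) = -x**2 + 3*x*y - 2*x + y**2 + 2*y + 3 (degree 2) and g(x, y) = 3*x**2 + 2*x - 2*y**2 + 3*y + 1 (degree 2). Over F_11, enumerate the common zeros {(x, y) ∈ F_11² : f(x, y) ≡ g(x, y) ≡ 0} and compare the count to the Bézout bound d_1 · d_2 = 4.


Common zeros: {(4, 2), (8, 0), (8, 7), (9, 3)}; count = 4; Bézout bound = 4.

deg(f) = 2, deg(g) = 2, so Bézout bound = 4.
Scan x ∈ F_11. For each x, list the y ∈ F_11 with f(x, y) ≡ 0 and those with g(x, y) ≡ 0 (mod 11); the common zeros in that column are the intersection.
  x = 0: f ≡ 0 at y ∈ {2, 7}; g ≡ 0 at y ∈ ∅; common: ∅.
  x = 1: f ≡ 0 at y ∈ {0, 6}; g ≡ 0 at y ∈ ∅; common: ∅.
  x = 2: f ≡ 0 at y ∈ ∅; g ≡ 0 at y ∈ ∅; common: ∅.
  x = 3: f ≡ 0 at y ∈ {1, 10}; g ≡ 0 at y ∈ ∅; common: ∅.
  x = 4: f ≡ 0 at y ∈ {2, 6}; g ≡ 0 at y ∈ {2, 5}; common: {2}.
  x = 5: f ≡ 0 at y ∈ ∅; g ≡ 0 at y ∈ {3, 4}; common: ∅.
  x = 6: f ≡ 0 at y ∈ ∅; g ≡ 0 at y ∈ {0, 7}; common: ∅.
  x = 7: f ≡ 0 at y ∈ ∅; g ≡ 0 at y ∈ ∅; common: ∅.
  x = 8: f ≡ 0 at y ∈ {0, 7}; g ≡ 0 at y ∈ {0, 7}; common: {0, 7}.
  x = 9: f ≡ 0 at y ∈ {1, 3}; g ≡ 0 at y ∈ {3, 4}; common: {3}.
  x = 10: f ≡ 0 at y ∈ ∅; g ≡ 0 at y ∈ {2, 5}; common: ∅.
Collecting: common zeros = {(4, 2), (8, 0), (8, 7), (9, 3)}, so the count is 4.
Comparison with the Bézout bound: 4 ≤ 4 = deg(f)·deg(g), as expected for curves with no common component (the bound is attained).


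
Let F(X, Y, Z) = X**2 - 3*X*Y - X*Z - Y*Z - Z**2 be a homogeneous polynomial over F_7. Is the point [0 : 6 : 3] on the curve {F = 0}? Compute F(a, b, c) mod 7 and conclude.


F(0,6,3) ≡ 1 (mod 7); P is NOT on the curve.

Evaluate F(0, 6, 3) term-by-term (mod 7).
  X**2 ↦ 1·0·1·1 = 0
  -3*X*Y ↦ -3·0·6·1 = 0
  -X*Z ↦ -1·0·1·3 = 0
  -Y*Z ↦ -1·1·6·3 = -18
  -Z**2 ↦ -1·1·1·9 = -9
Sum: F(0, 6, 3) = (0) + (0) + (0) + (-18) + (-9) = -27.
Reducing mod 7: -27 ≡ 1 (mod 7).
Since F(a, b, c) ≡ 1 ≠ 0 (mod 7), P does NOT lie on the curve.


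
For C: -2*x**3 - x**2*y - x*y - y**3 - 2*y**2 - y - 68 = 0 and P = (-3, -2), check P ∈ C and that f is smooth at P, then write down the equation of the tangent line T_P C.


Tangent line at P: -64*x - 11*y - 214 = 0.

Step 1: f(-3, -2) = 0, so P lies on C.
Step 2: partial derivatives
  f_x(x, y) = -6*x**2 - 2*x*y - y, f_y(x, y) = -x**2 - x - 3*y**2 - 4*y - 1.
  f_x(P) = -64, f_y(P) = -11 (gradient nonzero, so P is smooth).
Step 3: tangent line at P: -64·(x − -3) + -11·(y − -2) = 0.
Expanding: -64*x - 11*y - 214 = 0.


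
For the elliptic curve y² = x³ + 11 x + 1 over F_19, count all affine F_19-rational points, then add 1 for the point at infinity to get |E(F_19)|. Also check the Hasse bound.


Affine points = {(0, 1), (0, 18), (3, 2), (3, 17), (6, 6), (6, 13), (10, 3), (10, 16), (11, 3), (11, 16), (13, 2), (13, 17), (14, 7), (14, 12), (15, 8), (15, 11), (16, 6), (16, 13), (17, 3), (17, 16)}; affine count = 20; |E(F_19)| = 21.

Discriminant check: Δ ∝ 4a³ + 27b² = 4·11³ + 27·1² = 4·1331 + 27·1 ≡ 12 (mod 19). Nonzero ⇒ E is nonsingular.
For each x ∈ F_19, compute rhs = x³ + 11·x + 1 mod 19, then count y ∈ F_19 with y² ≡ rhs.
  x = 0: rhs = 1, matching y values: 1, 18 (2 points).
  x = 1: rhs = 13, matching y values: none (0 points).
  x = 2: rhs = 12, matching y values: none (0 points).
  x = 3: rhs = 4, matching y values: 2, 17 (2 points).
  x = 4: rhs = 14, matching y values: none (0 points).
  x = 5: rhs = 10, matching y values: none (0 points).
  x = 6: rhs = 17, matching y values: 6, 13 (2 points).
  x = 7: rhs = 3, matching y values: none (0 points).
  x = 8: rhs = 12, matching y values: none (0 points).
  x = 9: rhs = 12, matching y values: none (0 points).
  x = 10: rhs = 9, matching y values: 3, 16 (2 points).
  x = 11: rhs = 9, matching y values: 3, 16 (2 points).
  x = 12: rhs = 18, matching y values: none (0 points).
  x = 13: rhs = 4, matching y values: 2, 17 (2 points).
  x = 14: rhs = 11, matching y values: 7, 12 (2 points).
  x = 15: rhs = 7, matching y values: 8, 11 (2 points).
  x = 16: rhs = 17, matching y values: 6, 13 (2 points).
  x = 17: rhs = 9, matching y values: 3, 16 (2 points).
  x = 18: rhs = 8, matching y values: none (0 points).
Total affine count: 20.
Full point count |E(F_19)| = 20 + 1 = 21.
Hasse bound: |21 − (19+1)| = |1| = 1 ≤ 2√19 ≈ 8.7178 ✓.


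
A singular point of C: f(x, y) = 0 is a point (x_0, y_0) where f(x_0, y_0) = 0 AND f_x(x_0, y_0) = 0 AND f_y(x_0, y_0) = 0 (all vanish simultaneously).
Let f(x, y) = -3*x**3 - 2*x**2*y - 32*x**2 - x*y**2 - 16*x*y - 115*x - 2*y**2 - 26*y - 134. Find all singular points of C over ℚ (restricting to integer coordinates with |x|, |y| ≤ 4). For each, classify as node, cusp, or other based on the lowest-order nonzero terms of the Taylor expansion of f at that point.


Singular points: {(-3, -2)}; classification: node.

Compute partial derivatives:
  f_x = -9*x**2 - 4*x*y - 64*x - y**2 - 16*y - 115.
  f_y = -2*x**2 - 2*x*y - 16*x - 4*y - 26.
Scan x_0 ∈ {−4, ..., 4}. For each x_0, f_y(x_0, y) is a polynomial in y; find its integer roots y ∈ {−4, ..., 4}, then test f_x and f at those candidates.
  x = -4: f_y(-4, y) = 4*y + 6; no integer root y with |y| ≤ 4.
  x = -3: f_y(-3, y) = 2*y + 4; vanishes at y ∈ {-2}. (-3, -2): f_x = 0, f = 0 — SINGULAR.
  x = -2: f_y(-2, y) = -2; no integer root y with |y| ≤ 4.
  x = -1: f_y(-1, y) = -2*y - 12; no integer root y with |y| ≤ 4.
  x = 0: f_y(0, y) = -4*y - 26; no integer root y with |y| ≤ 4.
  x = 1: f_y(1, y) = -6*y - 44; no integer root y with |y| ≤ 4.
  x = 2: f_y(2, y) = -8*y - 66; no integer root y with |y| ≤ 4.
  x = 3: f_y(3, y) = -10*y - 92; no integer root y with |y| ≤ 4.
  x = 4: f_y(4, y) = -12*y - 122; no integer root y with |y| ≤ 4.
Only singular point on the grid: (-3, -2).
Classify: substitute x = -3 + u, y = -2 + v and expand: f = -3*u**3 - 2*u**2*v - u**2 - u*v**2 + v**2.
No constant or linear terms (consistent with a singular point). Quadratic part: -u**2 + v**2. Cubic part: -3*u**3 - 2*u**2*v - u*v**2.
The quadratic part v**2 - u**2 = (v − u)(v + u) splits into two distinct linear factors, so there are two distinct tangent lines y − -2 = ±(x − -3) — this is a node (ordinary double point).
Classification: node.


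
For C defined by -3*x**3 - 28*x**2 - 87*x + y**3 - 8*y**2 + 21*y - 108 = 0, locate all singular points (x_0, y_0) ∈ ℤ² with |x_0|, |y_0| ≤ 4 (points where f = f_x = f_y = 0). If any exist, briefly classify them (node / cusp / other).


Singular points: {(-3, 3)}; classification: node.

Compute partial derivatives:
  f_x = -9*x**2 - 56*x - 87.
  f_y = 3*y**2 - 16*y + 21.
Scan x_0 ∈ {−4, ..., 4}. For each x_0, f_y(x_0, y) is a polynomial in y; find its integer roots y ∈ {−4, ..., 4}, then test f_x and f at those candidates.
  x = -4: f_y(-4, y) = 3*y**2 - 16*y + 21; vanishes at y ∈ {3}. (-4, 3): f_x = -7 ≠ 0.
  x = -3: f_y(-3, y) = 3*y**2 - 16*y + 21; vanishes at y ∈ {3}. (-3, 3): f_x = 0, f = 0 — SINGULAR.
  x = -2: f_y(-2, y) = 3*y**2 - 16*y + 21; vanishes at y ∈ {3}. (-2, 3): f_x = -11 ≠ 0.
  x = -1: f_y(-1, y) = 3*y**2 - 16*y + 21; vanishes at y ∈ {3}. (-1, 3): f_x = -40 ≠ 0.
  x = 0: f_y(0, y) = 3*y**2 - 16*y + 21; vanishes at y ∈ {3}. (0, 3): f_x = -87 ≠ 0.
  x = 1: f_y(1, y) = 3*y**2 - 16*y + 21; vanishes at y ∈ {3}. (1, 3): f_x = -152 ≠ 0.
  x = 2: f_y(2, y) = 3*y**2 - 16*y + 21; vanishes at y ∈ {3}. (2, 3): f_x = -235 ≠ 0.
  x = 3: f_y(3, y) = 3*y**2 - 16*y + 21; vanishes at y ∈ {3}. (3, 3): f_x = -336 ≠ 0.
  x = 4: f_y(4, y) = 3*y**2 - 16*y + 21; vanishes at y ∈ {3}. (4, 3): f_x = -455 ≠ 0.
Only singular point on the grid: (-3, 3).
Classify: substitute x = -3 + u, y = 3 + v and expand: f = -3*u**3 - u**2 + v**3 + v**2.
No constant or linear terms (consistent with a singular point). Quadratic part: -u**2 + v**2. Cubic part: -3*u**3 + v**3.
The quadratic part v**2 - u**2 = (v − u)(v + u) splits into two distinct linear factors, so there are two distinct tangent lines y − 3 = ±(x − -3) — this is a node (ordinary double point).
Classification: node.


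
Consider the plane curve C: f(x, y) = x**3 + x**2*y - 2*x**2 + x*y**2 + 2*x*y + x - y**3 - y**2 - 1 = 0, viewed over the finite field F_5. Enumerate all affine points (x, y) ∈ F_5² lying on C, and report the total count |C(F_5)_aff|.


Affine F_5-points: {(2, 4), (4, 0), (4, 4)}; count = 3.

For each of the 25 pairs (x, y) ∈ F_5², evaluate f(x, y) mod 5. Record the zeros.
  x = 0: [0↦4, 1↦2, 2↦2, 3↦3, 4↦4]  zeros at y ∈ ∅
  x = 1: [0↦4, 1↦1, 2↦2, 3↦1, 4↦2]  zeros at y ∈ ∅
  x = 2: [0↦1, 1↦4, 2↦3, 3↦2, 4↦0]  zeros at y ∈ {4}
  x = 3: [0↦1, 1↦2, 2↦1, 3↦2, 4↦4]  zeros at y ∈ ∅
  x = 4: [0↦0, 1↦1, 2↦2, 3↦2, 4↦0]  zeros at y ∈ {0, 4}
Collecting zeros: affine points = {(2, 4), (4, 0), (4, 4)}.
Total count |C(F_5)_aff| = 3.


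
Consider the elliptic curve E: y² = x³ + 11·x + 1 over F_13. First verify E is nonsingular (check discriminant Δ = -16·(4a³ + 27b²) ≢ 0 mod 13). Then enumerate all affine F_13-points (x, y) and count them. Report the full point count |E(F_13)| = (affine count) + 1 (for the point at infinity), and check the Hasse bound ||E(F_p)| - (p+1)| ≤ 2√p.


Affine points = {(0, 1), (0, 12), (1, 0), (3, 3), (3, 10), (5, 5), (5, 8), (6, 6), (6, 7), (8, 4), (8, 9), (9, 6), (9, 7), (11, 6), (11, 7)}; affine count = 15; |E(F_13)| = 16.

Discriminant check: Δ ∝ 4a³ + 27b² = 4·11³ + 27·1² = 4·1331 + 27·1 ≡ 8 (mod 13). Nonzero ⇒ E is nonsingular.
For each x ∈ F_13, compute rhs = x³ + 11·x + 1 mod 13, then count y ∈ F_13 with y² ≡ rhs.
  x = 0: rhs = 1, matching y values: 1, 12 (2 points).
  x = 1: rhs = 0, matching y values: 0 (1 points).
  x = 2: rhs = 5, matching y values: none (0 points).
  x = 3: rhs = 9, matching y values: 3, 10 (2 points).
  x = 4: rhs = 5, matching y values: none (0 points).
  x = 5: rhs = 12, matching y values: 5, 8 (2 points).
  x = 6: rhs = 10, matching y values: 6, 7 (2 points).
  x = 7: rhs = 5, matching y values: none (0 points).
  x = 8: rhs = 3, matching y values: 4, 9 (2 points).
  x = 9: rhs = 10, matching y values: 6, 7 (2 points).
  x = 10: rhs = 6, matching y values: none (0 points).
  x = 11: rhs = 10, matching y values: 6, 7 (2 points).
  x = 12: rhs = 2, matching y values: none (0 points).
Total affine count: 15.
Full point count |E(F_13)| = 15 + 1 = 16.
Hasse bound: |16 − (13+1)| = |2| = 2 ≤ 2√13 ≈ 7.2111 ✓.


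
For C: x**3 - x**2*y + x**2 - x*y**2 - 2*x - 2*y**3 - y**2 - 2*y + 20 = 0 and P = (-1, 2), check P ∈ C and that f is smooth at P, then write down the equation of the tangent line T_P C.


Tangent line at P: -x - 27*y + 53 = 0.

Step 1: f(-1, 2) = 0, so P lies on C.
Step 2: partial derivatives
  f_x(x, y) = 3*x**2 - 2*x*y + 2*x - y**2 - 2, f_y(x, y) = -x**2 - 2*x*y - 6*y**2 - 2*y - 2.
  f_x(P) = -1, f_y(P) = -27 (gradient nonzero, so P is smooth).
Step 3: tangent line at P: -1·(x − -1) + -27·(y − 2) = 0.
Expanding: -x - 27*y + 53 = 0.


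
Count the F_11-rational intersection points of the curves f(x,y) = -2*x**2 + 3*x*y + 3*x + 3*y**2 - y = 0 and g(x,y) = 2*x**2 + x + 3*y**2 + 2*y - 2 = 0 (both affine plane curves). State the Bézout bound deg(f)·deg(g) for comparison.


Common zeros: {(1, 6), (1, 8), (4, 6)}; count = 3; Bézout bound = 4.

deg(f) = 2, deg(g) = 2, so Bézout bound = 4.
Scan x ∈ F_11. For each x, list the y ∈ F_11 with f(x, y) ≡ 0 and those with g(x, y) ≡ 0 (mod 11); the common zeros in that column are the intersection.
  x = 0: f ≡ 0 at y ∈ {0, 4}; g ≡ 0 at y ∈ ∅; common: ∅.
  x = 1: f ≡ 0 at y ∈ {6, 8}; g ≡ 0 at y ∈ {6, 8}; common: {6, 8}.
  x = 2: f ≡ 0 at y ∈ {4, 9}; g ≡ 0 at y ∈ ∅; common: ∅.
  x = 3: f ≡ 0 at y ∈ ∅; g ≡ 0 at y ∈ ∅; common: ∅.
  x = 4: f ≡ 0 at y ∈ {5, 6}; g ≡ 0 at y ∈ {6, 8}; common: {6}.
  x = 5: f ≡ 0 at y ∈ {5}; g ≡ 0 at y ∈ ∅; common: ∅.
  x = 6: f ≡ 0 at y ∈ ∅; g ≡ 0 at y ∈ {4, 10}; common: ∅.
  x = 7: f ≡ 0 at y ∈ {0, 8}; g ≡ 0 at y ∈ {7}; common: ∅.
  x = 8: f ≡ 0 at y ∈ ∅; g ≡ 0 at y ∈ ∅; common: ∅.
  x = 9: f ≡ 0 at y ∈ ∅; g ≡ 0 at y ∈ {7}; common: ∅.
  x = 10: f ≡ 0 at y ∈ ∅; g ≡ 0 at y ∈ {4, 10}; common: ∅.
Collecting: common zeros = {(1, 6), (1, 8), (4, 6)}, so the count is 3.
Comparison with the Bézout bound: 3 ≤ 4 = deg(f)·deg(g), as expected for curves with no common component (the affine F_11-count falls short of the bound because intersections may lie at infinity, over extension fields, or carry multiplicity).


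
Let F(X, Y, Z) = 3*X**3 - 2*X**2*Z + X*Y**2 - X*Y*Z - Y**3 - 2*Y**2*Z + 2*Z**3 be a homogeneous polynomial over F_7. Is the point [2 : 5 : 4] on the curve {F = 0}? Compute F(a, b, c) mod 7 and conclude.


F(2,5,4) ≡ 1 (mod 7); P is NOT on the curve.

Evaluate F(2, 5, 4) term-by-term (mod 7).
  3*X**3 ↦ 3·8·1·1 = 24
  -2*X**2*Z ↦ -2·4·1·4 = -32
  X*Y**2 ↦ 1·2·25·1 = 50
  -X*Y*Z ↦ -1·2·5·4 = -40
  -Y**3 ↦ -1·1·125·1 = -125
  -2*Y**2*Z ↦ -2·1·25·4 = -200
  2*Z**3 ↦ 2·1·1·64 = 128
Sum: F(2, 5, 4) = (24) + (-32) + (50) + (-40) + (-125) + (-200) + (128) = -195.
Reducing mod 7: -195 ≡ 1 (mod 7).
Since F(a, b, c) ≡ 1 ≠ 0 (mod 7), P does NOT lie on the curve.


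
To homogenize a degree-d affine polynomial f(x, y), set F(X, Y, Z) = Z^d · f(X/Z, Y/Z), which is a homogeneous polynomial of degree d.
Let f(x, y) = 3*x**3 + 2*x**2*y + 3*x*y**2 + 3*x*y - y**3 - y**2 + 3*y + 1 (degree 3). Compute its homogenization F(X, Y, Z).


F(X, Y, Z) = 3*X**3 + 2*X**2*Y + 3*X*Y**2 + 3*X*Y*Z - Y**3 - Y**2*Z + 3*Y*Z**2 + Z**3

deg(f) = 3.
Substitute x = X/Z, y = Y/Z into f, then multiply by Z^3.
  monomial 3·x^3·y^0 ↦ 3·X^3·Y^0·Z^0.
  monomial 2·x^2·y^1 ↦ 2·X^2·Y^1·Z^0.
  monomial 3·x^1·y^2 ↦ 3·X^1·Y^2·Z^0.
  monomial 3·x^1·y^1 ↦ 3·X^1·Y^1·Z^1.
  monomial -1·x^0·y^3 ↦ -1·X^0·Y^3·Z^0.
  monomial -1·x^0·y^2 ↦ -1·X^0·Y^2·Z^1.
  monomial 3·x^0·y^1 ↦ 3·X^0·Y^1·Z^2.
  monomial 1·x^0·y^0 ↦ 1·X^0·Y^0·Z^3.
Collecting: F(X, Y, Z) = 3*X**3 + 2*X**2*Y + 3*X*Y**2 + 3*X*Y*Z - Y**3 - Y**2*Z + 3*Y*Z**2 + Z**3.


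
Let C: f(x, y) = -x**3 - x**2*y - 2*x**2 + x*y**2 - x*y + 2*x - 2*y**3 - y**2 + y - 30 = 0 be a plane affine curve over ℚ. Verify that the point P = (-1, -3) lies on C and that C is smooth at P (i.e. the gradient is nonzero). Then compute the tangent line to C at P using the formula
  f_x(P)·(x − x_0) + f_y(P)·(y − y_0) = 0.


Tangent line at P: 9*x - 41*y - 114 = 0.

Step 1: f(-1, -3) = 0, so P lies on C.
Step 2: partial derivatives
  f_x(x, y) = -3*x**2 - 2*x*y - 4*x + y**2 - y + 2, f_y(x, y) = -x**2 + 2*x*y - x - 6*y**2 - 2*y + 1.
  f_x(P) = 9, f_y(P) = -41 (gradient nonzero, so P is smooth).
Step 3: tangent line at P: 9·(x − -1) + -41·(y − -3) = 0.
Expanding: 9*x - 41*y - 114 = 0.


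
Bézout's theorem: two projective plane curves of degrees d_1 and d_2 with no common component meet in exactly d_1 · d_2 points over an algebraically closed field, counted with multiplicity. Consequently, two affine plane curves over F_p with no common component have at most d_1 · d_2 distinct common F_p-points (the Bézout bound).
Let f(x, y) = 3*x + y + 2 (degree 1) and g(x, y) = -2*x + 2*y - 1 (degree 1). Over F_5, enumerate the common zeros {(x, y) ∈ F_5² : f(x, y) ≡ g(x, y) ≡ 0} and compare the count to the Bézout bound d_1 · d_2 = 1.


Common zeros: {(0, 3)}; count = 1; Bézout bound = 1.

deg(f) = 1, deg(g) = 1, so Bézout bound = 1.
Scan x ∈ F_5. For each x, list the y ∈ F_5 with f(x, y) ≡ 0 and those with g(x, y) ≡ 0 (mod 5); the common zeros in that column are the intersection.
  x = 0: f ≡ 0 at y ∈ {3}; g ≡ 0 at y ∈ {3}; common: {3}.
  x = 1: f ≡ 0 at y ∈ {0}; g ≡ 0 at y ∈ {4}; common: ∅.
  x = 2: f ≡ 0 at y ∈ {2}; g ≡ 0 at y ∈ {0}; common: ∅.
  x = 3: f ≡ 0 at y ∈ {4}; g ≡ 0 at y ∈ {1}; common: ∅.
  x = 4: f ≡ 0 at y ∈ {1}; g ≡ 0 at y ∈ {2}; common: ∅.
Collecting: common zeros = {(0, 3)}, so the count is 1.
Comparison with the Bézout bound: 1 ≤ 1 = deg(f)·deg(g), as expected for curves with no common component (the bound is attained).


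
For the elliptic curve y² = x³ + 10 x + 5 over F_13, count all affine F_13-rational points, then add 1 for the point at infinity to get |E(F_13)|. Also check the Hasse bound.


Affine points = {(1, 4), (1, 9), (3, 6), (3, 7), (8, 5), (8, 8), (10, 0), (11, 4), (11, 9)}; affine count = 9; |E(F_13)| = 10.

Discriminant check: Δ ∝ 4a³ + 27b² = 4·10³ + 27·5² = 4·1000 + 27·25 ≡ 8 (mod 13). Nonzero ⇒ E is nonsingular.
For each x ∈ F_13, compute rhs = x³ + 10·x + 5 mod 13, then count y ∈ F_13 with y² ≡ rhs.
  x = 0: rhs = 5, matching y values: none (0 points).
  x = 1: rhs = 3, matching y values: 4, 9 (2 points).
  x = 2: rhs = 7, matching y values: none (0 points).
  x = 3: rhs = 10, matching y values: 6, 7 (2 points).
  x = 4: rhs = 5, matching y values: none (0 points).
  x = 5: rhs = 11, matching y values: none (0 points).
  x = 6: rhs = 8, matching y values: none (0 points).
  x = 7: rhs = 2, matching y values: none (0 points).
  x = 8: rhs = 12, matching y values: 5, 8 (2 points).
  x = 9: rhs = 5, matching y values: none (0 points).
  x = 10: rhs = 0, matching y values: 0 (1 points).
  x = 11: rhs = 3, matching y values: 4, 9 (2 points).
  x = 12: rhs = 7, matching y values: none (0 points).
Total affine count: 9.
Full point count |E(F_13)| = 9 + 1 = 10.
Hasse bound: |10 − (13+1)| = |-4| = 4 ≤ 2√13 ≈ 7.2111 ✓.


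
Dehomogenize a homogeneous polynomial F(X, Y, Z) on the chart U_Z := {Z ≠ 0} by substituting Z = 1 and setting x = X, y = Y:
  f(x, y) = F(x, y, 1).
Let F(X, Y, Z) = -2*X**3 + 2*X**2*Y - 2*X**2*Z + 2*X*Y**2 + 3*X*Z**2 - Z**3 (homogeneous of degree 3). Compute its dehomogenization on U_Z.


f(x, y) = -2*x**3 + 2*x**2*y - 2*x**2 + 2*x*y**2 + 3*x - 1

On U_Z we set Z = 1. Each monomial c·X^i·Y^j·Z^k in F becomes c·x^i·y^j·1^k = c·x^i·y^j.
Substituting Z = 1: F(X, Y, 1) = -2*x**3 + 2*x**2*y - 2*x**2 + 2*x*y**2 + 3*x - 1.
Note: deg(f) ≤ deg(F) = 3; strict inequality happens when F is divisible by Z (lost terms).


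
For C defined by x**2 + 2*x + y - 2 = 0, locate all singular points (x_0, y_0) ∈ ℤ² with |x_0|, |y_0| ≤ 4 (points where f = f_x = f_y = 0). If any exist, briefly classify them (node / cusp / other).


No singular points in the scanned grid; C is smooth there.

Compute partial derivatives:
  f_x = 2*x + 2.
  f_y = 1.
f_y = 1 is a nonzero constant, so f_y never vanishes: no point (x, y) can satisfy f = f_x = f_y = 0. In particular no (x, y) ∈ {−4, ..., 4}² is singular; the curve is smooth.


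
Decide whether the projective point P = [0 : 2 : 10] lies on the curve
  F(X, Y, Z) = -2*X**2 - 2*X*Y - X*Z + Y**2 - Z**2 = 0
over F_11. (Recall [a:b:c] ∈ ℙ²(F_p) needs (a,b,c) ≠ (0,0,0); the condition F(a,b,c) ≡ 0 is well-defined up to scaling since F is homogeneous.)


F(0,2,10) ≡ 3 (mod 11); P is NOT on the curve.

Evaluate F(0, 2, 10) term-by-term (mod 11).
  -2*X**2 ↦ -2·0·1·1 = 0
  -2*X*Y ↦ -2·0·2·1 = 0
  -X*Z ↦ -1·0·1·10 = 0
  Y**2 ↦ 1·1·4·1 = 4
  -Z**2 ↦ -1·1·1·100 = -100
Sum: F(0, 2, 10) = (0) + (0) + (0) + (4) + (-100) = -96.
Reducing mod 11: -96 ≡ 3 (mod 11).
Since F(a, b, c) ≡ 3 ≠ 0 (mod 11), P does NOT lie on the curve.


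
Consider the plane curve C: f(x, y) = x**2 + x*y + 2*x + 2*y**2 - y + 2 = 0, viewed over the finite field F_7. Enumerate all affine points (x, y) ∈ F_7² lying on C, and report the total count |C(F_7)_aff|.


Affine F_7-points: {(1, 1), (1, 6), (3, 1), (3, 5), (4, 4), (4, 5), (5, 6)}; count = 7.

For each of the 49 pairs (x, y) ∈ F_7², evaluate f(x, y) mod 7. Record the zeros.
  x = 0: [0↦2, 1↦3, 2↦1, 3↦3, 4↦2, 5↦5, 6↦5]  zeros at y ∈ ∅
  x = 1: [0↦5, 1↦0, 2↦6, 3↦2, 4↦2, 5↦6, 6↦0]  zeros at y ∈ {1, 6}
  x = 2: [0↦3, 1↦6, 2↦6, 3↦3, 4↦4, 5↦2, 6↦4]  zeros at y ∈ ∅
  x = 3: [0↦3, 1↦0, 2↦1, 3↦6, 4↦1, 5↦0, 6↦3]  zeros at y ∈ {1, 5}
  x = 4: [0↦5, 1↦3, 2↦5, 3↦4, 4↦0, 5↦0, 6↦4]  zeros at y ∈ {4, 5}
  x = 5: [0↦2, 1↦1, 2↦4, 3↦4, 4↦1, 5↦2, 6↦0]  zeros at y ∈ {6}
  x = 6: [0↦1, 1↦1, 2↦5, 3↦6, 4↦4, 5↦6, 6↦5]  zeros at y ∈ ∅
Collecting zeros: affine points = {(1, 1), (1, 6), (3, 1), (3, 5), (4, 4), (4, 5), (5, 6)}.
Total count |C(F_7)_aff| = 7.


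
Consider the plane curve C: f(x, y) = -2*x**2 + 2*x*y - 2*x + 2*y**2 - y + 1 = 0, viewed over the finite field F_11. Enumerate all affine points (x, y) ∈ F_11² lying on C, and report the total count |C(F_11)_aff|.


Affine F_11-points: {(0, 8), (0, 9), (1, 1), (1, 4), (2, 0), (2, 4), (3, 7), (4, 3), (4, 10), (5, 2), (5, 10), (6, 5), (6, 6), (7, 2), (7, 8), (8, 0), (8, 9), (9, 3), (9, 5), (10, 1), (10, 6)}; count = 21.

For each of the 121 pairs (x, y) ∈ F_11², evaluate f(x, y) mod 11. Record the zeros.
  x = 0: [0↦1, 1↦2, 2↦7, 3↦5, 4↦7, 5↦2, 6↦1, 7↦4, 8↦0, 9↦0, 10↦4]  zeros at y ∈ {8, 9}
  x = 1: [0↦8, 1↦0, 2↦7, 3↦7, 4↦0, 5↦8, 6↦9, 7↦3, 8↦1, 9↦3, 10↦9]  zeros at y ∈ {1, 4}
  x = 2: [0↦0, 1↦5, 2↦3, 3↦5, 4↦0, 5↦10, 6↦2, 7↦9, 8↦9, 9↦2, 10↦10]  zeros at y ∈ {0, 4}
  x = 3: [0↦10, 1↦6, 2↦6, 3↦10, 4↦7, 5↦8, 6↦2, 7↦0, 8↦2, 9↦8, 10↦7]  zeros at y ∈ {7}
  x = 4: [0↦5, 1↦3, 2↦5, 3↦0, 4↦10, 5↦2, 6↦9, 7↦9, 8↦2, 9↦10, 10↦0]  zeros at y ∈ {3, 10}
  x = 5: [0↦7, 1↦7, 2↦0, 3↦8, 4↦9, 5↦3, 6↦1, 7↦3, 8↦9, 9↦8, 10↦0]  zeros at y ∈ {2, 10}
  x = 6: [0↦5, 1↦7, 2↦2, 3↦1, 4↦4, 5↦0, 6↦0, 7↦4, 8↦1, 9↦2, 10↦7]  zeros at y ∈ {5, 6}
  x = 7: [0↦10, 1↦3, 2↦0, 3↦1, 4↦6, 5↦4, 6↦6, 7↦1, 8↦0, 9↦3, 10↦10]  zeros at y ∈ {2, 8}
  x = 8: [0↦0, 1↦6, 2↦5, 3↦8, 4↦4, 5↦4, 6↦8, 7↦5, 8↦6, 9↦0, 10↦9]  zeros at y ∈ {0, 9}
  x = 9: [0↦8, 1↦5, 2↦6, 3↦0, 4↦9, 5↦0, 6↦6, 7↦5, 8↦8, 9↦4, 10↦4]  zeros at y ∈ {3, 5}
  x = 10: [0↦1, 1↦0, 2↦3, 3↦10, 4↦10, 5↦3, 6↦0, 7↦1, 8↦6, 9↦4, 10↦6]  zeros at y ∈ {1, 6}
Collecting zeros: affine points = {(0, 8), (0, 9), (1, 1), (1, 4), (2, 0), (2, 4), (3, 7), (4, 3), (4, 10), (5, 2), (5, 10), (6, 5), (6, 6), (7, 2), (7, 8), (8, 0), (8, 9), (9, 3), (9, 5), (10, 1), (10, 6)}.
Total count |C(F_11)_aff| = 21.
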